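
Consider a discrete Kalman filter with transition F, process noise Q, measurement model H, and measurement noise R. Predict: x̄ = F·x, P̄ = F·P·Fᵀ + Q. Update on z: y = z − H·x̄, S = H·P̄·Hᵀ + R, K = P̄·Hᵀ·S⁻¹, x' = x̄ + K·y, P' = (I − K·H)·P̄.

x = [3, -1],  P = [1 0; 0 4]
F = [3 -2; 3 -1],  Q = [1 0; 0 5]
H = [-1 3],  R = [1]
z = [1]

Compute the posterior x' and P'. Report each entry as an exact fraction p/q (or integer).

x̄ = F·x = [11, 10]
P̄ = F·P·Fᵀ + Q = [26 17; 17 18]
y = z − H·x̄ = [-18]
S = H·P̄·Hᵀ + R = [87]
K = P̄·Hᵀ·S⁻¹ = [25/87; 37/87]
x' = x̄ + K·y = [169/29, 68/29]
P' = (I − K·H)·P̄ = [1637/87 554/87; 554/87 197/87]

x' = [169/29, 68/29]
P' = [1637/87 554/87; 554/87 197/87]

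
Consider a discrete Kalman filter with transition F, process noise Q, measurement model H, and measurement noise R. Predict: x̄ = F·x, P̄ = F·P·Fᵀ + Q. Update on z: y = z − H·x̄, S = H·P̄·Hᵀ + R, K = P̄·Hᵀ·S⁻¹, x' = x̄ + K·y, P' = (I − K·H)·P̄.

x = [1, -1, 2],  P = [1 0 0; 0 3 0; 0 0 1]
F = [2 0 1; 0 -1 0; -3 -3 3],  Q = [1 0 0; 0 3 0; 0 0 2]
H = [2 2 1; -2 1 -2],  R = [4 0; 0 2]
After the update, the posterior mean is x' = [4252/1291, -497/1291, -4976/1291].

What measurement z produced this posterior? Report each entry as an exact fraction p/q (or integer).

z = [2, 1]

x̄ = F·x = [4, 1, 6]
P̄ = F·P·Fᵀ + Q = [6 0 -3; 0 6 9; -3 9 47]
S = H·P̄·Hᵀ + R = [123 -115; -115 160]
K = P̄·Hᵀ·S⁻¹ = [150/1291 297/6455; 396/1291 939/6455; 71/1291 -2932/6455]
x' − x̄ = [-912/1291, -1788/1291, -12722/1291] = K·y
y = (KᵀK)⁻¹·Kᵀ·(x' − x̄) = [-14, 20]
z = y + H·x̄ = [-14, 20] + [16, -19] = [2, 1]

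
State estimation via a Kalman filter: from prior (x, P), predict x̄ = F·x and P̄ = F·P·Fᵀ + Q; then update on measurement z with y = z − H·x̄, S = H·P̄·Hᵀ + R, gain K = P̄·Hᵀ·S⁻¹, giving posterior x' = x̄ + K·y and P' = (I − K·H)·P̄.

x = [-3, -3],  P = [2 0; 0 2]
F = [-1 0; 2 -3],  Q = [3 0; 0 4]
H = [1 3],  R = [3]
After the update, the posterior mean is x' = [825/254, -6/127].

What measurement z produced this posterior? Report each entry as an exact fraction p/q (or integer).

z = [3]

x̄ = F·x = [3, 3]
P̄ = F·P·Fᵀ + Q = [5 -4; -4 30]
S = H·P̄·Hᵀ + R = [254]
K = P̄·Hᵀ·S⁻¹ = [-7/254; 43/127]
x' − x̄ = [63/254, -387/127] = K·y
y = (KᵀK)⁻¹·Kᵀ·(x' − x̄) = [-9]
z = y + H·x̄ = [-9] + [12] = [3]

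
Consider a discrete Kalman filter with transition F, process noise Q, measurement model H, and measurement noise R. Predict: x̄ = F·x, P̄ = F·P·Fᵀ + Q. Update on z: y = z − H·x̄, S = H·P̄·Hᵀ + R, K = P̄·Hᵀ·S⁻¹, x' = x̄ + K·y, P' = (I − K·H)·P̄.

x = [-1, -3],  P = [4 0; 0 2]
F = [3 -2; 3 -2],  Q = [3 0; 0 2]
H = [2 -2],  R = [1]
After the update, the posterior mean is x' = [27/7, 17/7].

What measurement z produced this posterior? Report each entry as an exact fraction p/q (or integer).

x̄ = F·x = [3, 3]
P̄ = F·P·Fᵀ + Q = [47 44; 44 46]
S = H·P̄·Hᵀ + R = [21]
K = P̄·Hᵀ·S⁻¹ = [2/7; -4/21]
x' − x̄ = [6/7, -4/7] = K·y
y = (KᵀK)⁻¹·Kᵀ·(x' − x̄) = [3]
z = y + H·x̄ = [3] + [0] = [3]

z = [3]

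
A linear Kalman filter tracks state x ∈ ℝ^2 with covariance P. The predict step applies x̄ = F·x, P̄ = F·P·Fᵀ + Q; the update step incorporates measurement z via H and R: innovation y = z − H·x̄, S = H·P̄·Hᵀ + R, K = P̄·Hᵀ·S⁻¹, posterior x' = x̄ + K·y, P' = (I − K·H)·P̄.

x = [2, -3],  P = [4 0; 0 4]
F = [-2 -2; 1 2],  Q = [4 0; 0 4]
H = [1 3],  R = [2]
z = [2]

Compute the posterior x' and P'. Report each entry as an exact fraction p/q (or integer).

x̄ = F·x = [2, -4]
P̄ = F·P·Fᵀ + Q = [36 -24; -24 24]
y = z − H·x̄ = [12]
S = H·P̄·Hᵀ + R = [110]
K = P̄·Hᵀ·S⁻¹ = [-18/55; 24/55]
x' = x̄ + K·y = [-106/55, 68/55]
P' = (I − K·H)·P̄ = [1332/55 -456/55; -456/55 168/55]

x' = [-106/55, 68/55]
P' = [1332/55 -456/55; -456/55 168/55]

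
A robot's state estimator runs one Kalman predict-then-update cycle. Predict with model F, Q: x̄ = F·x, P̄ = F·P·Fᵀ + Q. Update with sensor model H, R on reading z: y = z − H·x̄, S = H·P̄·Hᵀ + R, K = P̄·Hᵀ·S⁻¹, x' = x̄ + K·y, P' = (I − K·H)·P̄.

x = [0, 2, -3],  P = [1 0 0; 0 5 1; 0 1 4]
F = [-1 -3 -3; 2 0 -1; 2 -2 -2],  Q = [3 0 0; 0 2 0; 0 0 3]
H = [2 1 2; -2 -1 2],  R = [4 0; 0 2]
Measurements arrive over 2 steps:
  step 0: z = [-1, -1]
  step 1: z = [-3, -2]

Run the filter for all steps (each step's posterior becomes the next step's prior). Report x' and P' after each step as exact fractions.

step 0: x' = [-324/275, 657/275, -138/275], P' = [62911/33550 -50749/16775 1066/16775; -50749/16775 102182/16775 2162/16775; 1066/16775 2162/16775 6117/16775]
step 1: x' = [-57754742/328078309, -63543505/328078309, -416006728/328078309], P' = [662759535/656156618 -443853557/328078309 26664549/328078309; -443853557/328078309 933053334/328078309 32115828/328078309; 26664549/328078309 32115828/328078309 120491213/328078309]

step 0: x̄ = F·x = [3, 3, 2]
step 0: P̄ = F·P·Fᵀ + Q = [103 13 64; 13 10 14; 64 14 51]
step 0: y = z − H·x̄ = [-14, 4]
step 0: S = H·P̄·Hᵀ + R = [1250 -270; -270 112]
step 0: K = P̄·Hᵀ·S⁻¹ = [7147/33550 -1003/3355; 1252/16775 364/3355; 4132/16775 794/3355]
step 0: x' = x̄ + K·y = [-324/275, 657/275, -138/275]
step 0: P' = (I − K·H)·P̄ = [62911/33550 -50749/16775 1066/16775; -50749/16775 102182/16775 2162/16775; 1066/16775 2162/16775 6117/16775]
step 1: x̄ = F·x = [-1233/275, -102/55, -1686/275]
step 1: P̄ = F·P·Fᵀ + Q = [1594579/33550 52218/3355 811559/16775; 52218/3355 6449/671 67796/3355; 811559/16775 67796/3355 1024103/16775]
step 1: y = z − H·x̄ = [5523/275, -14/25]
step 1: S = H·P̄·Hᵀ + R = [16406647/16775 -27121/1525; -27121/1525 61483/1525]
step 1: K = P̄·Hᵀ·S⁻¹ = [68058769/328078309 -82788440/328078309; 27394469/328078309 9442718/328078309; 81606838/328078309 77768750/328078309]
step 1: x' = x̄ + K·y = [-57754742/328078309, -63543505/328078309, -416006728/328078309]
step 1: P' = (I − K·H)·P̄ = [662759535/656156618 -443853557/328078309 26664549/328078309; -443853557/328078309 933053334/328078309 32115828/328078309; 26664549/328078309 32115828/328078309 120491213/328078309]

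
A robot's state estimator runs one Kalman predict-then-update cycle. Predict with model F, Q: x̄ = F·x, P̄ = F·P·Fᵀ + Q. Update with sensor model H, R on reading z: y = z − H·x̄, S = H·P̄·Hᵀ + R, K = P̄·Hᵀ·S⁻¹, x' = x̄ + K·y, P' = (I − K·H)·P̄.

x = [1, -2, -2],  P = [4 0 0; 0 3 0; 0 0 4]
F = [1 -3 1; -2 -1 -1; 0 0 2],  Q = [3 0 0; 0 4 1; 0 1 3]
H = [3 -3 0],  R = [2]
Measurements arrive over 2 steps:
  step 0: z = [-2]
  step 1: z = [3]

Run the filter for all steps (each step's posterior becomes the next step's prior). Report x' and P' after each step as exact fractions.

step 0: x' = [1852/641, 2272/641, -3059/641], P' = [9229/641 9147/641 -407/641; 9147/641 9207/641 -437/641; -407/641 -437/641 10154/641]
step 1: x' = [-399751/34703, -433633/34703, -209639/69406], P' = [19110503/242921 19104499/242921 6725658/242921; 19104499/242921 19152335/242921 6686377/242921; 6725658/242921 6686377/242921 10577629/485842]

step 0: x̄ = F·x = [5, 2, -4]
step 0: P̄ = F·P·Fᵀ + Q = [38 -3 8; -3 27 -7; 8 -7 19]
step 0: y = z − H·x̄ = [-11]
step 0: S = H·P̄·Hᵀ + R = [641]
step 0: K = P̄·Hᵀ·S⁻¹ = [123/641; -90/641; 45/641]
step 0: x' = x̄ + K·y = [1852/641, 2272/641, -3059/641]
step 0: P' = (I − K·H)·P̄ = [9229/641 9147/641 -407/641; 9147/641 9207/641 -437/641; -407/641 -437/641 10154/641]
step 1: x̄ = F·x = [-8023/641, -2917/641, -6118/641]
step 1: P̄ = F·P·Fᵀ + Q = [51095/641 45091/641 22116/641; 45091/641 92927/641 -17165/641; 22116/641 -17165/641 42539/641]
step 1: y = z − H·x̄ = [17241/641]
step 1: S = H·P̄·Hᵀ + R = [485842/641]
step 1: K = P̄·Hᵀ·S⁻¹ = [9006/242921; -71754/242921; 117843/485842]
step 1: x' = x̄ + K·y = [-399751/34703, -433633/34703, -209639/69406]
step 1: P' = (I − K·H)·P̄ = [19110503/242921 19104499/242921 6725658/242921; 19104499/242921 19152335/242921 6686377/242921; 6725658/242921 6686377/242921 10577629/485842]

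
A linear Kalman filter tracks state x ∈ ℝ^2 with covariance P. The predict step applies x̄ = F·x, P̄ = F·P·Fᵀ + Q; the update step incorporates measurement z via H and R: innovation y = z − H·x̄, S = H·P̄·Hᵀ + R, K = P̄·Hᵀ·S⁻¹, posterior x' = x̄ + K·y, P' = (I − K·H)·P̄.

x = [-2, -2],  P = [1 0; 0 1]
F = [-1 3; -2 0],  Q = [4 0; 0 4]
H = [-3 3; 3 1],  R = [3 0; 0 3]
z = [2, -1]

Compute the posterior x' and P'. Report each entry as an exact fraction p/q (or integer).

x' = [-2304/5495, 2242/5495]
P' = [1122/5495 654/5495; 654/5495 1968/5495]

x̄ = F·x = [-4, 4]
P̄ = F·P·Fᵀ + Q = [14 2; 2 8]
y = z − H·x̄ = [-22, 7]
S = H·P̄·Hᵀ + R = [165 -90; -90 149]
K = P̄·Hᵀ·S⁻¹ = [-468/5495 268/1099; 1314/5495 262/1099]
x' = x̄ + K·y = [-2304/5495, 2242/5495]
P' = (I − K·H)·P̄ = [1122/5495 654/5495; 654/5495 1968/5495]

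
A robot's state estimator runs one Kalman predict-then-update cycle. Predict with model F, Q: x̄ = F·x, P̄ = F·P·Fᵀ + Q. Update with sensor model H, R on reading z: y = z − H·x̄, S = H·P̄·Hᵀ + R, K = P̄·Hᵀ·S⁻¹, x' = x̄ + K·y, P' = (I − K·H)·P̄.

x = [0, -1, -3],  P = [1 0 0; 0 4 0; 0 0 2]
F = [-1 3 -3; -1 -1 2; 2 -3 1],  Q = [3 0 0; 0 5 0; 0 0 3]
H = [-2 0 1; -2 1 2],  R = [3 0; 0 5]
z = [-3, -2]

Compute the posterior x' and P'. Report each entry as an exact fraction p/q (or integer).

x̄ = F·x = [6, -5, 0]
P̄ = F·P·Fᵀ + Q = [58 -23 -44; -23 18 14; -44 14 45]
y = z − H·x̄ = [9, 15]
S = H·P̄·Hᵀ + R = [456 646; 646 935]
K = P̄·Hᵀ·S⁻¹ = [-87/266 -2/119; -7/19 6/17; 1/28 43/238]
x' = x̄ + K·y = [12681/4522, -976/323, 1443/476]
P' = (I − K·H)·P̄ = [4192/2261 -591/323 649/238; -591/323 2466/323 -81/17; 649/238 -81/17 2647/476]

x' = [12681/4522, -976/323, 1443/476]
P' = [4192/2261 -591/323 649/238; -591/323 2466/323 -81/17; 649/238 -81/17 2647/476]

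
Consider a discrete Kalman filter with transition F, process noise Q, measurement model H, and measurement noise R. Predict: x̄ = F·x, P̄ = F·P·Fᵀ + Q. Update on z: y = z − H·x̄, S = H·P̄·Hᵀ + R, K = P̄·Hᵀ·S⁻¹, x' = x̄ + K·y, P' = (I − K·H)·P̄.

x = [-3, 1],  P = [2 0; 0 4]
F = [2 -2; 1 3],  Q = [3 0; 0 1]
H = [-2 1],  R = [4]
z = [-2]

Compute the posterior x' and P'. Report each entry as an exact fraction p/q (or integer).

x' = [-172/77, -474/77]
P' = [761/231 1226/231; 1226/231 2768/231]

x̄ = F·x = [-8, 0]
P̄ = F·P·Fᵀ + Q = [27 -20; -20 39]
y = z − H·x̄ = [-18]
S = H·P̄·Hᵀ + R = [231]
K = P̄·Hᵀ·S⁻¹ = [-74/231; 79/231]
x' = x̄ + K·y = [-172/77, -474/77]
P' = (I − K·H)·P̄ = [761/231 1226/231; 1226/231 2768/231]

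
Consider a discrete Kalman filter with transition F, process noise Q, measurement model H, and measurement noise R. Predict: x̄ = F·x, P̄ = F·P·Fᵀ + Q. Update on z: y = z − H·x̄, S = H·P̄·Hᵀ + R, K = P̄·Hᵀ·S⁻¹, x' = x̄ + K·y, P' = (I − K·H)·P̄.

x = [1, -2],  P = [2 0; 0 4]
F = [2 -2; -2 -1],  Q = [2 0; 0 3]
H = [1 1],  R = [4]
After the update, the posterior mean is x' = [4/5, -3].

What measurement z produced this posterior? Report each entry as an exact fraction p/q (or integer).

x̄ = F·x = [6, 0]
P̄ = F·P·Fᵀ + Q = [26 0; 0 15]
S = H·P̄·Hᵀ + R = [45]
K = P̄·Hᵀ·S⁻¹ = [26/45; 1/3]
x' − x̄ = [-26/5, -3] = K·y
y = (KᵀK)⁻¹·Kᵀ·(x' − x̄) = [-9]
z = y + H·x̄ = [-9] + [6] = [-3]

z = [-3]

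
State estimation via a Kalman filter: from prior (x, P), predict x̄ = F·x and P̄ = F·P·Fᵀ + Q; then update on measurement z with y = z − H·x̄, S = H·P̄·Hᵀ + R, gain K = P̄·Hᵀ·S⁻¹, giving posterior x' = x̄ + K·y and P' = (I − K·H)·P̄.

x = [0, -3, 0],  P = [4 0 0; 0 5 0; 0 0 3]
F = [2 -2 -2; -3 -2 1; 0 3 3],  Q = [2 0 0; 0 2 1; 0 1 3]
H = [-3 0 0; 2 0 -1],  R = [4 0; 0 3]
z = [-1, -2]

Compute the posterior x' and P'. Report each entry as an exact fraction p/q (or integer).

x̄ = F·x = [6, 6, -9]
P̄ = F·P·Fᵀ + Q = [50 -10 -48; -10 61 -20; -48 -20 75]
y = z − H·x̄ = [17, -23]
S = H·P̄·Hᵀ + R = [454 -444; -444 470]
K = P̄·Hᵀ·S⁻¹ = [-1197/4061 148/4061; 3525/4061 3330/4061; -2061/4061 -6849/8122]
x' = x̄ + K·y = [613/4061, 7701/4061, 14355/8122]
P' = (I − K·H)·P̄ = [1596/4061 -4700/4061 2748/4061; -4700/4061 141971/4061 -19390/4061; 2748/4061 -19390/4061 31539/8122]

x' = [613/4061, 7701/4061, 14355/8122]
P' = [1596/4061 -4700/4061 2748/4061; -4700/4061 141971/4061 -19390/4061; 2748/4061 -19390/4061 31539/8122]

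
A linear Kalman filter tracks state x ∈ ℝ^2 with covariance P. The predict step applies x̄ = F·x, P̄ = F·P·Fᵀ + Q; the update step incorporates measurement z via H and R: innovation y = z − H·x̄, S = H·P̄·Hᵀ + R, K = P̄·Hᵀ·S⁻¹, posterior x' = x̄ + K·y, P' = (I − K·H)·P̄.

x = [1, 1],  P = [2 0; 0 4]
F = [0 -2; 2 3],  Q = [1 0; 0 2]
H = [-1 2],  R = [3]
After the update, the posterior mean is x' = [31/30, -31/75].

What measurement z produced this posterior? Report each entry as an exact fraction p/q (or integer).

x̄ = F·x = [-2, 5]
P̄ = F·P·Fᵀ + Q = [17 -24; -24 46]
S = H·P̄·Hᵀ + R = [300]
K = P̄·Hᵀ·S⁻¹ = [-13/60; 29/75]
x' − x̄ = [91/30, -406/75] = K·y
y = (KᵀK)⁻¹·Kᵀ·(x' − x̄) = [-14]
z = y + H·x̄ = [-14] + [12] = [-2]

z = [-2]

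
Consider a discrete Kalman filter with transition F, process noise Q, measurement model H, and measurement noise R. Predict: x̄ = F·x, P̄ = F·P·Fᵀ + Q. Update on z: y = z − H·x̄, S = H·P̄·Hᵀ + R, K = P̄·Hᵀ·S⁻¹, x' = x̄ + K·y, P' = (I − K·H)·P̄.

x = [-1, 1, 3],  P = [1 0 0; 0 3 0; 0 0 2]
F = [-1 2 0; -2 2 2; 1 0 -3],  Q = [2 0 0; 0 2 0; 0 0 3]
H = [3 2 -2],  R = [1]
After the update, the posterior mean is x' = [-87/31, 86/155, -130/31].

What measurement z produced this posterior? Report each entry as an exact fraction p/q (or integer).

z = [1]

x̄ = F·x = [3, 10, -10]
P̄ = F·P·Fᵀ + Q = [15 14 -1; 14 26 -14; -1 -14 22]
S = H·P̄·Hᵀ + R = [620]
K = P̄·Hᵀ·S⁻¹ = [15/124; 61/310; -15/124]
x' − x̄ = [-180/31, -1464/155, 180/31] = K·y
y = (KᵀK)⁻¹·Kᵀ·(x' − x̄) = [-48]
z = y + H·x̄ = [-48] + [49] = [1]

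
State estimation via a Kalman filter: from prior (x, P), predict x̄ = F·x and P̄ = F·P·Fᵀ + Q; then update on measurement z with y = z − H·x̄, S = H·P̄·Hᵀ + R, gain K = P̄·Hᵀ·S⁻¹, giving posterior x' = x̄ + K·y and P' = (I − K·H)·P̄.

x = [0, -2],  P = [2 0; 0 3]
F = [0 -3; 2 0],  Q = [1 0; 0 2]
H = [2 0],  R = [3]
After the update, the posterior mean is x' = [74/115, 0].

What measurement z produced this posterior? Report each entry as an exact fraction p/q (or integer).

x̄ = F·x = [6, 0]
P̄ = F·P·Fᵀ + Q = [28 0; 0 10]
S = H·P̄·Hᵀ + R = [115]
K = P̄·Hᵀ·S⁻¹ = [56/115; 0]
x' − x̄ = [-616/115, 0] = K·y
y = (KᵀK)⁻¹·Kᵀ·(x' − x̄) = [-11]
z = y + H·x̄ = [-11] + [12] = [1]

z = [1]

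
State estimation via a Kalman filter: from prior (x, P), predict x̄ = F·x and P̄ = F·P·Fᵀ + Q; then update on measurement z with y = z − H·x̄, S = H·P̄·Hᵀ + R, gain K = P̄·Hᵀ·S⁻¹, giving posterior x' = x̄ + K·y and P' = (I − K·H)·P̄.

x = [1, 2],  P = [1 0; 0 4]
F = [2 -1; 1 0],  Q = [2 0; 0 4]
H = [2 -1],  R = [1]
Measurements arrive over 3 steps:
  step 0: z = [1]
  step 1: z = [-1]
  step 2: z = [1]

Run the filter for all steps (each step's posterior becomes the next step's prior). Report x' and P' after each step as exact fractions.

step 0: x̄ = F·x = [0, 1]
step 0: P̄ = F·P·Fᵀ + Q = [10 2; 2 5]
step 0: y = z − H·x̄ = [2]
step 0: S = H·P̄·Hᵀ + R = [38]
step 0: K = P̄·Hᵀ·S⁻¹ = [9/19; -1/38]
step 0: x' = x̄ + K·y = [18/19, 18/19]
step 0: P' = (I − K·H)·P̄ = [28/19 47/19; 47/19 189/38]
step 1: x̄ = F·x = [18/19, 18/19]
step 1: P̄ = F·P·Fᵀ + Q = [113/38 9/19; 9/19 104/19]
step 1: y = z − H·x̄ = [-37/19]
step 1: S = H·P̄·Hᵀ + R = [313/19]
step 1: K = P̄·Hᵀ·S⁻¹ = [104/313; -86/313]
step 1: x' = x̄ + K·y = [94/313, 464/313]
step 1: P' = (I − K·H)·P̄ = [723/626 619/313; 619/313 1324/313]
step 2: x̄ = F·x = [-276/313, 94/313]
step 2: P̄ = F·P·Fᵀ + Q = [920/313 104/313; 104/313 3227/626]
step 2: y = z − H·x̄ = [959/313]
step 2: S = H·P̄·Hᵀ + R = [10381/626]
step 2: K = P̄·Hᵀ·S⁻¹ = [496/1483; -2811/10381]
step 2: x' = x̄ + K·y = [212/1483, -785/1483]
step 2: P' = (I − K·H)·P̄ = [1608/1483 2720/1483; 2720/1483 40891/10381]

step 0: x' = [18/19, 18/19], P' = [28/19 47/19; 47/19 189/38]
step 1: x' = [94/313, 464/313], P' = [723/626 619/313; 619/313 1324/313]
step 2: x' = [212/1483, -785/1483], P' = [1608/1483 2720/1483; 2720/1483 40891/10381]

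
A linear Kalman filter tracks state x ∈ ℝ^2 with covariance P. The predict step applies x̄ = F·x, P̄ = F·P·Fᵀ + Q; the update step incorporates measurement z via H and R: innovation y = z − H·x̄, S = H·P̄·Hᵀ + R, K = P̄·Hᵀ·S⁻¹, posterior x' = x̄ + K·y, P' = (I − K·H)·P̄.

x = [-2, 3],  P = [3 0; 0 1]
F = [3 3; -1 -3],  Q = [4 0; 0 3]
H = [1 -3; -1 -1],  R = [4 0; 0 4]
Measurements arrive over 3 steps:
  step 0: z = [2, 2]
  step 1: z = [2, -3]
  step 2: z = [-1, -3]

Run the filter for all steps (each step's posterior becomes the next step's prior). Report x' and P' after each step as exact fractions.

step 0: x̄ = F·x = [3, -7]
step 0: P̄ = F·P·Fᵀ + Q = [40 -18; -18 15]
step 0: y = z − H·x̄ = [-22, -2]
step 0: S = H·P̄·Hᵀ + R = [287 -31; -31 23]
step 0: K = P̄·Hᵀ·S⁻¹ = [37/141 -85/141; -113/470 -91/470]
step 0: x' = x̄ + K·y = [-221/141, -311/235]
step 0: P' = (I − K·H)·P̄ = [292/141 16/47; 16/47 102/235]
step 1: x̄ = F·x = [-2038/235, 3904/705]
step 1: P̄ = F·P·Fᵀ + Q = [7678/235 -3338/235; -3338/235 7769/705]
step 1: y = z − H·x̄ = [6412/235, -865/141]
step 1: S = H·P̄·Hᵀ + R = [51953/235 -1317/47; -1317/47 2719/141]
step 1: K = P̄·Hᵀ·S⁻¹ = [82333/306497 -173895/306497; -144911/612994 -109345/612994]
step 1: x' = x̄ + K·y = [655221/306497, 111401/612994]
step 1: P' = (I − K·H)·P̄ = [604018/306497 91562/306497; 91562/306497 127128/306497]
step 2: x̄ = F·x = [4265529/612994, -1644645/612994]
step 2: P̄ = F·P·Fᵀ + Q = [9454418/306497 -4054950/306497; -4054950/306497 3217033/306497]
step 2: y = z − H·x̄ = [-4906229/306497, 390951/306497]
step 2: S = H·P̄·Hᵀ + R = [63963403/306497 -7913219/306497; -7913219/306497 5787539/306497]
step 2: K = P̄·Hᵀ·S⁻¹ = [33603585/125438281 -71081587/125438281; -59293951/250876562 -44749985/250876562]
step 2: x' = x̄ + K·y = [488579085/250876562, 218968567/250876562]
step 2: P' = (I − K·H)·P̄ = [246848346/125438281 37478002/125438281; 37478002/125438281 52021968/125438281]

step 0: x' = [-221/141, -311/235], P' = [292/141 16/47; 16/47 102/235]
step 1: x' = [655221/306497, 111401/612994], P' = [604018/306497 91562/306497; 91562/306497 127128/306497]
step 2: x' = [488579085/250876562, 218968567/250876562], P' = [246848346/125438281 37478002/125438281; 37478002/125438281 52021968/125438281]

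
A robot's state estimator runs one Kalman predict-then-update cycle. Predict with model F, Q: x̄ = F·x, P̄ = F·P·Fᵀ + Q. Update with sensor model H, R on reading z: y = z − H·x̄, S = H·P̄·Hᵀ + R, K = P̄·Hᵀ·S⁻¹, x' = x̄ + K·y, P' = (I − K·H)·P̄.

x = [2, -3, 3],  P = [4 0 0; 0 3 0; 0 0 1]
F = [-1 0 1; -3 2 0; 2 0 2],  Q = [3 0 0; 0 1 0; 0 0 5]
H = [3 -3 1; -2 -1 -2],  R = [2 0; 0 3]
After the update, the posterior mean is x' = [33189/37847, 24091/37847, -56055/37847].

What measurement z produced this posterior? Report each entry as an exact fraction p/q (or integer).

x̄ = F·x = [1, -12, 10]
P̄ = F·P·Fᵀ + Q = [8 12 -6; 12 49 -24; -6 -24 25]
S = H·P̄·Hᵀ + R = [432 13; 13 88]
K = P̄·Hᵀ·S⁻¹ = [-1376/37847 -6678/37847; -11555/37847 -9045/37847; 7134/37847 -7075/37847]
x' − x̄ = [-4658/37847, 478255/37847, -434525/37847] = K·y
y = (KᵀK)⁻¹·Kᵀ·(x' − x̄) = [-50, 11]
z = y + H·x̄ = [-50, 11] + [49, -10] = [-1, 1]

z = [-1, 1]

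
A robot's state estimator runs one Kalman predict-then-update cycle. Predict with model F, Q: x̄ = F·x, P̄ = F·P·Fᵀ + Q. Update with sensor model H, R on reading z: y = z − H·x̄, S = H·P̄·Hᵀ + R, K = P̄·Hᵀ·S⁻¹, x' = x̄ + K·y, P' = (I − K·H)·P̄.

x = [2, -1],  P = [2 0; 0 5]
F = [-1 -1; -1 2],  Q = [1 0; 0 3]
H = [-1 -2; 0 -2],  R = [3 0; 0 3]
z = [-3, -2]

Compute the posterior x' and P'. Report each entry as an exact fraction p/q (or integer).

x̄ = F·x = [-1, -4]
P̄ = F·P·Fᵀ + Q = [8 -8; -8 25]
y = z − H·x̄ = [-12, -10]
S = H·P̄·Hᵀ + R = [79 84; 84 103]
K = P̄·Hᵀ·S⁻¹ = [-520/1081 592/1081; -126/1081 -422/1081]
x' = x̄ + K·y = [-761/1081, 1408/1081]
P' = (I − K·H)·P̄ = [3336/1081 -888/1081; -888/1081 633/1081]

x' = [-761/1081, 1408/1081]
P' = [3336/1081 -888/1081; -888/1081 633/1081]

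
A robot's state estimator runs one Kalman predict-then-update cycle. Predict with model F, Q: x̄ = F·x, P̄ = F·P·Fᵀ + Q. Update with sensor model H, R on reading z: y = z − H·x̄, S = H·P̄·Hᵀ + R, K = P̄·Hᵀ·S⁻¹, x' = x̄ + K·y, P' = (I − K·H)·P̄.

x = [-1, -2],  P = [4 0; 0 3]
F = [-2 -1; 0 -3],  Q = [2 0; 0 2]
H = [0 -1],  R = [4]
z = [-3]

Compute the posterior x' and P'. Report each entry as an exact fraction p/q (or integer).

x' = [35/11, 37/11]
P' = [204/11 12/11; 12/11 116/33]

x̄ = F·x = [4, 6]
P̄ = F·P·Fᵀ + Q = [21 9; 9 29]
y = z − H·x̄ = [3]
S = H·P̄·Hᵀ + R = [33]
K = P̄·Hᵀ·S⁻¹ = [-3/11; -29/33]
x' = x̄ + K·y = [35/11, 37/11]
P' = (I − K·H)·P̄ = [204/11 12/11; 12/11 116/33]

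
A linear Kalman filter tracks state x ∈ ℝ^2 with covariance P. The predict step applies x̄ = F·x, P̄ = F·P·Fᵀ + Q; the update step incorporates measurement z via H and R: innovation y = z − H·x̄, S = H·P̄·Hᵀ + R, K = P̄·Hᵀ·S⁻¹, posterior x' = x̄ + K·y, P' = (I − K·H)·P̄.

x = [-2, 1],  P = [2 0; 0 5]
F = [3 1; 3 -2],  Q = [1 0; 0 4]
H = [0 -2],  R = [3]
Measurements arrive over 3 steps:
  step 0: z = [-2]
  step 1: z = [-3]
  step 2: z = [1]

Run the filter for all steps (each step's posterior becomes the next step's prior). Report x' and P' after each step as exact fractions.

step 0: x̄ = F·x = [-5, -8]
step 0: P̄ = F·P·Fᵀ + Q = [24 8; 8 42]
step 0: y = z − H·x̄ = [-18]
step 0: S = H·P̄·Hᵀ + R = [171]
step 0: K = P̄·Hᵀ·S⁻¹ = [-16/171; -28/57]
step 0: x' = x̄ + K·y = [-63/19, 16/19]
step 0: P' = (I − K·H)·P̄ = [3848/171 8/57; 8/57 14/19]
step 1: x̄ = F·x = [-173/19, -221/19]
step 1: P̄ = F·P·Fᵀ + Q = [3897/19 3812/19; 3812/19 3948/19]
step 1: y = z − H·x̄ = [-499/19]
step 1: S = H·P̄·Hᵀ + R = [15849/19]
step 1: K = P̄·Hᵀ·S⁻¹ = [-7624/15849; -2632/5283]
step 1: x' = x̄ + K·y = [55921/15849, 7675/5283]
step 1: P' = (I − K·H)·P̄ = [191483/15849 3812/5283; 3812/5283 1316/1761]
step 2: x̄ = F·x = [63596/5283, 40571/5283]
step 2: P̄ = F·P·Fᵀ + Q = [202184/1761 185039/1761; 185039/1761 188543/1761]
step 2: y = z − H·x̄ = [86425/5283]
step 2: S = H·P̄·Hᵀ + R = [759455/1761]
step 2: K = P̄·Hᵀ·S⁻¹ = [-370078/759455; -377086/759455]
step 2: x' = x̄ + K·y = [1852846/455673, -67303/151891]
step 2: P' = (I − K·H)·P̄ = [9421876/759455 555117/759455; 555117/759455 565629/759455]

step 0: x' = [-63/19, 16/19], P' = [3848/171 8/57; 8/57 14/19]
step 1: x' = [55921/15849, 7675/5283], P' = [191483/15849 3812/5283; 3812/5283 1316/1761]
step 2: x' = [1852846/455673, -67303/151891], P' = [9421876/759455 555117/759455; 555117/759455 565629/759455]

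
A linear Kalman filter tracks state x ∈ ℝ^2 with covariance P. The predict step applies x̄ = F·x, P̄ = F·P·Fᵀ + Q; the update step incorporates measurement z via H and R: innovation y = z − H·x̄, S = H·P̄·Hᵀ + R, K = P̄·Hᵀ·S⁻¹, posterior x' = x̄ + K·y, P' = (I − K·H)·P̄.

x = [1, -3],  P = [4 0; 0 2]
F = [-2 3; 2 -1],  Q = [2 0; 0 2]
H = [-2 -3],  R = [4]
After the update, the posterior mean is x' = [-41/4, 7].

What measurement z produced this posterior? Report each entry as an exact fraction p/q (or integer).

x̄ = F·x = [-11, 5]
P̄ = F·P·Fᵀ + Q = [36 -22; -22 20]
S = H·P̄·Hᵀ + R = [64]
K = P̄·Hᵀ·S⁻¹ = [-3/32; -1/4]
x' − x̄ = [3/4, 2] = K·y
y = (KᵀK)⁻¹·Kᵀ·(x' − x̄) = [-8]
z = y + H·x̄ = [-8] + [7] = [-1]

z = [-1]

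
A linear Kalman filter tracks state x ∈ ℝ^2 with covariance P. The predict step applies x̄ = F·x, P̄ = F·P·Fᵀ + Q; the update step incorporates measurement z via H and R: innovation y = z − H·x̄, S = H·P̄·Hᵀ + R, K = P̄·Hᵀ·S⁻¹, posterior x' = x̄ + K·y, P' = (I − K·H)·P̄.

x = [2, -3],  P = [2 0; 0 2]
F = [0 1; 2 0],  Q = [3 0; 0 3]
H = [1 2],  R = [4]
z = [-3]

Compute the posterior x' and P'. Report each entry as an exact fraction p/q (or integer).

x' = [-199/53, 36/53]
P' = [240/53 -110/53; -110/53 99/53]

x̄ = F·x = [-3, 4]
P̄ = F·P·Fᵀ + Q = [5 0; 0 11]
y = z − H·x̄ = [-8]
S = H·P̄·Hᵀ + R = [53]
K = P̄·Hᵀ·S⁻¹ = [5/53; 22/53]
x' = x̄ + K·y = [-199/53, 36/53]
P' = (I − K·H)·P̄ = [240/53 -110/53; -110/53 99/53]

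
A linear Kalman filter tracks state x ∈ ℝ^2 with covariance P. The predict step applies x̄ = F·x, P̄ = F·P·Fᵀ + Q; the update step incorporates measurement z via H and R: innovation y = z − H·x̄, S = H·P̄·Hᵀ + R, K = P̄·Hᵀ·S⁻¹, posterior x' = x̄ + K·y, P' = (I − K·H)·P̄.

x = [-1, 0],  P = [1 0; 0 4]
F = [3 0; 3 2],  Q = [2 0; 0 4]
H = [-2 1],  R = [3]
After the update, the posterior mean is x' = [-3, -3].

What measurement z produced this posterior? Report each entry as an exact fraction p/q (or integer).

x̄ = F·x = [-3, -3]
P̄ = F·P·Fᵀ + Q = [11 9; 9 29]
S = H·P̄·Hᵀ + R = [40]
K = P̄·Hᵀ·S⁻¹ = [-13/40; 11/40]
x' − x̄ = [0, 0] = K·y
y = (KᵀK)⁻¹·Kᵀ·(x' − x̄) = [0]
z = y + H·x̄ = [0] + [3] = [3]

z = [3]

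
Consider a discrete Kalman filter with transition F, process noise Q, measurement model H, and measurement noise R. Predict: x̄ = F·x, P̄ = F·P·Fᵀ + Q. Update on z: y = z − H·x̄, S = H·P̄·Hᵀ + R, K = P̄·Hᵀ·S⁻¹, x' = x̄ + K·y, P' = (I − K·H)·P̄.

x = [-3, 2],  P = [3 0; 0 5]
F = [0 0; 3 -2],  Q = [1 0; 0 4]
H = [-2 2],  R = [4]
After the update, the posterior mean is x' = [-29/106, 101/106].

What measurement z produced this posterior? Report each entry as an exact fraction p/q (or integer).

z = [3]

x̄ = F·x = [0, -13]
P̄ = F·P·Fᵀ + Q = [1 0; 0 51]
S = H·P̄·Hᵀ + R = [212]
K = P̄·Hᵀ·S⁻¹ = [-1/106; 51/106]
x' − x̄ = [-29/106, 1479/106] = K·y
y = (KᵀK)⁻¹·Kᵀ·(x' − x̄) = [29]
z = y + H·x̄ = [29] + [-26] = [3]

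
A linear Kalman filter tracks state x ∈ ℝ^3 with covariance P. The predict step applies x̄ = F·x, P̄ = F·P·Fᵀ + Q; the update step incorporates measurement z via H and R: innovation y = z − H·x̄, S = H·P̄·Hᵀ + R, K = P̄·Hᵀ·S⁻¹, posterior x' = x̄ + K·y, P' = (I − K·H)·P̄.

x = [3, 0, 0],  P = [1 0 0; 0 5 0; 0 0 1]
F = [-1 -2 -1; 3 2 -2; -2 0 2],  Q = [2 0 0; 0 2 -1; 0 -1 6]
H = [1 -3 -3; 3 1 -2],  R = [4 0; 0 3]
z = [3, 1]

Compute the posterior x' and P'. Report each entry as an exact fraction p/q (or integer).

x̄ = F·x = [-3, 9, -6]
P̄ = F·P·Fᵀ + Q = [24 -21 0; -21 35 -11; 0 -11 14]
y = z − H·x̄ = [15, -11]
S = H·P̄·Hᵀ + R = [397 186; 186 228]
K = P̄·Hᵀ·S⁻¹ = [345/1864 271/3728; -837/2330 1243/4660; 867/9320 -4603/18640]
x' = x̄ + K·y = [-3815/3728, 3157/4660, -35197/18640]
P' = (I − K·H)·P̄ = [15621/3728 -3123/932 16779/3728; -3123/932 3719/1165 -17849/4660; 16779/3728 -17849/4660 97049/18640]

x' = [-3815/3728, 3157/4660, -35197/18640]
P' = [15621/3728 -3123/932 16779/3728; -3123/932 3719/1165 -17849/4660; 16779/3728 -17849/4660 97049/18640]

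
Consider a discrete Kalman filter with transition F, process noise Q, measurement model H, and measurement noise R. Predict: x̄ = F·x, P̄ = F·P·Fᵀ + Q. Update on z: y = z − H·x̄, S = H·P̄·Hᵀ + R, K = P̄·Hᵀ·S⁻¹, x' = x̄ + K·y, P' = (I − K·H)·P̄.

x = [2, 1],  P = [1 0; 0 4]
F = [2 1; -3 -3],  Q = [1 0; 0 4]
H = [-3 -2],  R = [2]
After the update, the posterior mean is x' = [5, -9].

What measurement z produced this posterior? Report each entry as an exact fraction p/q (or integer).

z = [3]

x̄ = F·x = [5, -9]
P̄ = F·P·Fᵀ + Q = [9 -18; -18 49]
S = H·P̄·Hᵀ + R = [63]
K = P̄·Hᵀ·S⁻¹ = [1/7; -44/63]
x' − x̄ = [0, 0] = K·y
y = (KᵀK)⁻¹·Kᵀ·(x' − x̄) = [0]
z = y + H·x̄ = [0] + [3] = [3]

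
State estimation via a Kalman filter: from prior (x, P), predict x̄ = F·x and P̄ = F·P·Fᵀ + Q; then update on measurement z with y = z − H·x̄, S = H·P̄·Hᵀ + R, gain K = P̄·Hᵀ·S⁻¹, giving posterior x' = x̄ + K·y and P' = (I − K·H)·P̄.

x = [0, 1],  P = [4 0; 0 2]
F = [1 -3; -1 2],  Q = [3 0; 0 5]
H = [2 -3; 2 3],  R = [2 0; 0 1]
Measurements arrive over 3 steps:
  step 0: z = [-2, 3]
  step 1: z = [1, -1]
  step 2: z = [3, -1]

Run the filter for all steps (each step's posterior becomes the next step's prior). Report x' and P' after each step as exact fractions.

step 0: x' = [5369/24905, 20702/24905], P' = [4613/24905 -1046/24905; -1046/24905 2062/24905]
step 1: x' = [-2140638/21816079, -6420935/21816079], P' = [15659965/87264316 -869532/21816079; -869532/21816079 1787634/21816079]
step 2: x' = [155395833626/303389935643, -202128380011/303389935643], P' = [54429728768/303389935643 -12086213366/303389935643; -12086213366/303389935643 24857603850/303389935643]

step 0: x̄ = F·x = [-3, 2]
step 0: P̄ = F·P·Fᵀ + Q = [25 -16; -16 17]
step 0: y = z − H·x̄ = [10, 3]
step 0: S = H·P̄·Hᵀ + R = [447 -53; -53 62]
step 0: K = P̄·Hᵀ·S⁻¹ = [6182/24905 6088/24905; -4139/24905 4094/24905]
step 0: x' = x̄ + K·y = [5369/24905, 20702/24905]
step 0: P' = (I − K·H)·P̄ = [4613/24905 -1046/24905; -1046/24905 2062/24905]
step 1: x̄ = F·x = [-56737/24905, 7207/4981]
step 1: P̄ = F·P·Fᵀ + Q = [104162/24905 -4443/4981; -4443/4981 28314/4981]
step 1: y = z − H·x̄ = [246484/24905, -19536/24905]
step 1: S = H·P̄·Hᵀ + R = [2007168/24905 -857482/24905; -857482/24905 1449103/24905]
step 1: K = P̄·Hᵀ·S⁻¹ = [20877157/87264316 10442773/43632158; -3550983/21816079 3623838/21816079]
step 1: x' = x̄ + K·y = [-2140638/21816079, -6420935/21816079]
step 1: P' = (I − K·H)·P̄ = [15659965/87264316 -869532/21816079; -869532/21816079 1787634/21816079]
step 2: x̄ = F·x = [17122167/21816079, -10701232/21816079]
step 2: P̄ = F·P·Fᵀ + Q = [362676505/87264316 -75953821/87264316; -75953821/87264316 494496201/87264316]
step 2: y = z − H·x̄ = [-899793/21816079, -23956717/21816079]
step 2: S = H·P̄·Hᵀ + R = [6987146313/87264316 -2999759789/87264316; -2999759789/87264316 5076990293/87264316]
step 2: K = P̄·Hᵀ·S⁻¹ = [72559048817/303389935643 72600817438/303389935643; -49372619141/303389935643 50400384818/303389935643]
step 2: x' = x̄ + K·y = [155395833626/303389935643, -202128380011/303389935643]
step 2: P' = (I − K·H)·P̄ = [54429728768/303389935643 -12086213366/303389935643; -12086213366/303389935643 24857603850/303389935643]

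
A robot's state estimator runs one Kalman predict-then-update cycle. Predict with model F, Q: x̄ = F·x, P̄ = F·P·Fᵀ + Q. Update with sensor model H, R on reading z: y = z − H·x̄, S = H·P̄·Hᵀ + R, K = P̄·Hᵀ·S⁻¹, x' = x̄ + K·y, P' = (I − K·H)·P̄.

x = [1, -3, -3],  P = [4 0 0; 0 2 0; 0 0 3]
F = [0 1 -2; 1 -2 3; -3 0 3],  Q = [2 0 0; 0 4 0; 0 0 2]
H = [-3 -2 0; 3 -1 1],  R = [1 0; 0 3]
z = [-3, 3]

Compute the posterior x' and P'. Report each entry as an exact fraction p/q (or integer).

x̄ = F·x = [3, -2, -12]
P̄ = F·P·Fᵀ + Q = [16 -22 -18; -22 43 15; -18 15 65]
y = z − H·x̄ = [2, 4]
S = H·P̄·Hᵀ + R = [53 32; 32 249]
K = P̄·Hᵀ·S⁻¹ = [-380/1739 412/1739; -1972/12173 -4342/12173; 872/1739 -140/1739]
x' = x̄ + K·y = [165/47, -1234/329, -532/47]
P' = (I − K·H)·P̄ = [4880/1739 -7130/1739 -20534/1739; -7130/1739 75851/12173 30365/1739; -20534/1739 30365/1739 91547/1739]

x' = [165/47, -1234/329, -532/47]
P' = [4880/1739 -7130/1739 -20534/1739; -7130/1739 75851/12173 30365/1739; -20534/1739 30365/1739 91547/1739]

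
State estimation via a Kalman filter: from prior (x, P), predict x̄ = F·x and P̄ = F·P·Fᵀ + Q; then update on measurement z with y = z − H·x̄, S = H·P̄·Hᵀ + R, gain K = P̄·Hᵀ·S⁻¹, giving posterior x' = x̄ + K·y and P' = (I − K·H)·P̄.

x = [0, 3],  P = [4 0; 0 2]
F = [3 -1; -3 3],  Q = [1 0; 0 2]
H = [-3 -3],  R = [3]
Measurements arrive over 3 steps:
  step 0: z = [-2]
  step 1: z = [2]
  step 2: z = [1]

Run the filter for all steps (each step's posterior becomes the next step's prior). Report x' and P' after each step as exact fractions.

step 0: x' = [-27/17, 41/17], P' = [1299/34 -651/17; -651/17 658/17]
step 1: x' = [13922/4033, -16564/4033], P' = [83061/4033 -171327/8066; -171327/8066 179215/8066]
step 2: x' = [-158261/1115620, -61349/278905], P' = [21576591/1115620 -11132877/557810; -11132877/557810 11662723/557810]

step 0: x̄ = F·x = [-3, 9]
step 0: P̄ = F·P·Fᵀ + Q = [39 -42; -42 56]
step 0: y = z − H·x̄ = [16]
step 0: S = H·P̄·Hᵀ + R = [102]
step 0: K = P̄·Hᵀ·S⁻¹ = [3/34; -7/17]
step 0: x' = x̄ + K·y = [-27/17, 41/17]
step 0: P' = (I − K·H)·P̄ = [1299/34 -651/17; -651/17 658/17]
step 1: x̄ = F·x = [-122/17, 12]
step 1: P̄ = F·P·Fᵀ + Q = [20853/34 -1839/2; -1839/2 2767/2]
step 1: y = z − H·x̄ = [280/17]
step 1: S = H·P̄·Hᵀ + R = [24198/17]
step 1: K = P̄·Hᵀ·S⁻¹ = [5205/8066; -3944/4033]
step 1: x' = x̄ + K·y = [13922/4033, -16564/4033]
step 1: P' = (I − K·H)·P̄ = [83061/4033 -171327/8066; -171327/8066 179215/8066]
step 2: x̄ = F·x = [58330/4033, -91458/4033]
step 2: P̄ = F·P·Fᵀ + Q = [2710341/8066 -4088667/8066; -4088667/8066 6208051/8066]
step 2: y = z − H·x̄ = [-95351/4033]
step 2: S = H·P̄·Hᵀ + R = [3346860/4033]
step 2: K = P̄·Hᵀ·S⁻¹ = [689163/1115620; -264923/278905]
step 2: x' = x̄ + K·y = [-158261/1115620, -61349/278905]
step 2: P' = (I − K·H)·P̄ = [21576591/1115620 -11132877/557810; -11132877/557810 11662723/557810]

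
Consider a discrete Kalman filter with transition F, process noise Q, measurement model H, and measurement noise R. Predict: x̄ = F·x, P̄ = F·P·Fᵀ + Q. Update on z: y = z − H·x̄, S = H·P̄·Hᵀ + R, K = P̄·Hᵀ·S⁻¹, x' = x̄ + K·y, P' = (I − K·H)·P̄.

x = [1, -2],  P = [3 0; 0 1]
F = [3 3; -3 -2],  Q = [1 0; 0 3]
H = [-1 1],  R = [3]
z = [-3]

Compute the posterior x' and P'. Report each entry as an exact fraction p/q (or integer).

x' = [1/2, -47/20]
P' = [2 1/2; 1/2 271/140]

x̄ = F·x = [-3, 1]
P̄ = F·P·Fᵀ + Q = [37 -33; -33 34]
y = z − H·x̄ = [-7]
S = H·P̄·Hᵀ + R = [140]
K = P̄·Hᵀ·S⁻¹ = [-1/2; 67/140]
x' = x̄ + K·y = [1/2, -47/20]
P' = (I − K·H)·P̄ = [2 1/2; 1/2 271/140]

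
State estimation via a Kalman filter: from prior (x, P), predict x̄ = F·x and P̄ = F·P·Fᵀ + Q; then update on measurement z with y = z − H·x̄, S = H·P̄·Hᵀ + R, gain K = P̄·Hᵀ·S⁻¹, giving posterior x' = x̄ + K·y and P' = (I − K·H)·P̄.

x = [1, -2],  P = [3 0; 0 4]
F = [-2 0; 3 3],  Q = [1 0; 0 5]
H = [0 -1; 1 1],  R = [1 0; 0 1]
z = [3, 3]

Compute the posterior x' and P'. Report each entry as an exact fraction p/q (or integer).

x̄ = F·x = [-2, -3]
P̄ = F·P·Fᵀ + Q = [13 -18; -18 68]
y = z − H·x̄ = [0, 8]
S = H·P̄·Hᵀ + R = [69 -50; -50 46]
K = P̄·Hᵀ·S⁻¹ = [289/337 555/674; -314/337 25/337]
x' = x̄ + K·y = [1546/337, -811/337]
P' = (I − K·H)·P̄ = [1133/674 -289/337; -289/337 314/337]

x' = [1546/337, -811/337]
P' = [1133/674 -289/337; -289/337 314/337]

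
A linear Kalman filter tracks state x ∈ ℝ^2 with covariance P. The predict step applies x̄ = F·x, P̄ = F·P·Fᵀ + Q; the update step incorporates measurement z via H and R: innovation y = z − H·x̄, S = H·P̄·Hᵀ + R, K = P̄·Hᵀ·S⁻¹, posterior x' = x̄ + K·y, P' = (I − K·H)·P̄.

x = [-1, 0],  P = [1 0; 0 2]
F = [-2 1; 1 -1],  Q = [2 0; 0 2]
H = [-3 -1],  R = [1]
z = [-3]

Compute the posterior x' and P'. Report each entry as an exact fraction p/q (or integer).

x' = [34/27, -20/27]
P' = [16/27 -38/27; -38/27 221/54]

x̄ = F·x = [2, -1]
P̄ = F·P·Fᵀ + Q = [8 -4; -4 5]
y = z − H·x̄ = [2]
S = H·P̄·Hᵀ + R = [54]
K = P̄·Hᵀ·S⁻¹ = [-10/27; 7/54]
x' = x̄ + K·y = [34/27, -20/27]
P' = (I − K·H)·P̄ = [16/27 -38/27; -38/27 221/54]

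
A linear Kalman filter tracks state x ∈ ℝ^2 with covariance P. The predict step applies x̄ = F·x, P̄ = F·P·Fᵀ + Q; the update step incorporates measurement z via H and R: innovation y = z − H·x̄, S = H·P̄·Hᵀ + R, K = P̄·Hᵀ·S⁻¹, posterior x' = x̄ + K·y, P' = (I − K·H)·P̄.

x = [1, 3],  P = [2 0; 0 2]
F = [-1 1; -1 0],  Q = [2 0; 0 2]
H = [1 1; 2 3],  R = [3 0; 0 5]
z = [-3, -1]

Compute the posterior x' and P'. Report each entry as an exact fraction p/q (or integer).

x' = [82/119, -151/119]
P' = [730/357 -430/357; -430/357 400/357]

x̄ = F·x = [2, -1]
P̄ = F·P·Fᵀ + Q = [6 2; 2 4]
y = z − H·x̄ = [-4, -2]
S = H·P̄·Hᵀ + R = [17 34; 34 89]
K = P̄·Hᵀ·S⁻¹ = [100/357 2/21; -10/357 4/21]
x' = x̄ + K·y = [82/119, -151/119]
P' = (I − K·H)·P̄ = [730/357 -430/357; -430/357 400/357]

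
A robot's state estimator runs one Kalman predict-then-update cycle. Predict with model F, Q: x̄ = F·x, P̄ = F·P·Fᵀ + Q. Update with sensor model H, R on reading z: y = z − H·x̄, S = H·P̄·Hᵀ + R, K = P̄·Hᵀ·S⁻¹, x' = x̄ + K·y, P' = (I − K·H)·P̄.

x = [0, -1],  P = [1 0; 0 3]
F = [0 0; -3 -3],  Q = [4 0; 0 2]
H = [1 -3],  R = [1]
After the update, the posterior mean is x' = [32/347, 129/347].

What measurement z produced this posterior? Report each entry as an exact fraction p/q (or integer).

x̄ = F·x = [0, 3]
P̄ = F·P·Fᵀ + Q = [4 0; 0 38]
S = H·P̄·Hᵀ + R = [347]
K = P̄·Hᵀ·S⁻¹ = [4/347; -114/347]
x' − x̄ = [32/347, -912/347] = K·y
y = (KᵀK)⁻¹·Kᵀ·(x' − x̄) = [8]
z = y + H·x̄ = [8] + [-9] = [-1]

z = [-1]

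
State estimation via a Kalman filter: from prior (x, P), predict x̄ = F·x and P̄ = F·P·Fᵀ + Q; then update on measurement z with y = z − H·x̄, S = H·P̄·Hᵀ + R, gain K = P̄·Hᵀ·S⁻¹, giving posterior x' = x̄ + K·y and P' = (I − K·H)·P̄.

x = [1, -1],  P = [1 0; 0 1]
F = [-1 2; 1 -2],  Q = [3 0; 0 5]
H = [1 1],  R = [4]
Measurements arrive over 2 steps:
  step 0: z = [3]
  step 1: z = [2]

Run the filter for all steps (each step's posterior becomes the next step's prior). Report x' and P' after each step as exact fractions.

step 0: x̄ = F·x = [-3, 3]
step 0: P̄ = F·P·Fᵀ + Q = [8 -5; -5 10]
step 0: y = z − H·x̄ = [3]
step 0: S = H·P̄·Hᵀ + R = [12]
step 0: K = P̄·Hᵀ·S⁻¹ = [1/4; 5/12]
step 0: x' = x̄ + K·y = [-9/4, 17/4]
step 0: P' = (I − K·H)·P̄ = [29/4 -25/4; -25/4 95/12]
step 1: x̄ = F·x = [43/4, -43/4]
step 1: P̄ = F·P·Fᵀ + Q = [803/12 -767/12; -767/12 827/12]
step 1: y = z − H·x̄ = [2]
step 1: S = H·P̄·Hᵀ + R = [12]
step 1: K = P̄·Hᵀ·S⁻¹ = [1/4; 5/12]
step 1: x' = x̄ + K·y = [45/4, -119/12]
step 1: P' = (I − K·H)·P̄ = [397/6 -391/6; -391/6 401/6]

step 0: x' = [-9/4, 17/4], P' = [29/4 -25/4; -25/4 95/12]
step 1: x' = [45/4, -119/12], P' = [397/6 -391/6; -391/6 401/6]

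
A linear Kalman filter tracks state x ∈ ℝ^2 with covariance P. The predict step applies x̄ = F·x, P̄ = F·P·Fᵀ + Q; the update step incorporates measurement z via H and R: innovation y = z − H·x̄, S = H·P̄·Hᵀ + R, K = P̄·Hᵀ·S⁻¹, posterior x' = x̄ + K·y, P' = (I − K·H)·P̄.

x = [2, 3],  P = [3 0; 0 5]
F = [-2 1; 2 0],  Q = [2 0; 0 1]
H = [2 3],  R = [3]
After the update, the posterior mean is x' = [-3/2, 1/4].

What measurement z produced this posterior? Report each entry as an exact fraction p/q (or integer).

z = [-3]

x̄ = F·x = [-1, 4]
P̄ = F·P·Fᵀ + Q = [19 -12; -12 13]
S = H·P̄·Hᵀ + R = [52]
K = P̄·Hᵀ·S⁻¹ = [1/26; 15/52]
x' − x̄ = [-1/2, -15/4] = K·y
y = (KᵀK)⁻¹·Kᵀ·(x' − x̄) = [-13]
z = y + H·x̄ = [-13] + [10] = [-3]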